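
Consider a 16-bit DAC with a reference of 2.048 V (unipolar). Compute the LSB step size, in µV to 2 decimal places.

Full-scale span = 2.048 V.
LSB = 2.048 / 2^16 = 2.048 / 65536 = 3.125e-05 V = 31.25 µV.

31.25 µV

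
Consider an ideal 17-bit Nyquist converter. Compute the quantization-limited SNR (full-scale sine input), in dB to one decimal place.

SNR ≈ 6.02·N + 1.76 dB = 6.02·17 + 1.76 = 104.10 dB.

104.1 dB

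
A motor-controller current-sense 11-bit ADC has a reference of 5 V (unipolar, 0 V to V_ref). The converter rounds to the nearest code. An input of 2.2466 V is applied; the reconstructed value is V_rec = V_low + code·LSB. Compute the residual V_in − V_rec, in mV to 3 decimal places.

One LSB is 5 V / 2048 = 2.441 mV.
(V_in − V_low)/LSB = (2.2466 − 0)/0.00244141 = 920.2074 → code 920 (round).
V_rec = 0 + 920·0.00244141 = 2.2460938 V.
Difference: 0.00050625 V → 0.506 mV.

0.506 mV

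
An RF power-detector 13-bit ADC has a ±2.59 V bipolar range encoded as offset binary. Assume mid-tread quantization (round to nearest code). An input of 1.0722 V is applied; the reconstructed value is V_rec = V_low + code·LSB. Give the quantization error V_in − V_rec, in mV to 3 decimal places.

-0.222 mV

One LSB is 5.18 V / 8192 = 0.632 mV.
(1.0722 − (−2.59))/0.000632324 = 5791.6491; round gives code 5792.
Reconstructed: 1.0724219 V.
V_in − V_rec = -0.000221875 V = -0.222 mV.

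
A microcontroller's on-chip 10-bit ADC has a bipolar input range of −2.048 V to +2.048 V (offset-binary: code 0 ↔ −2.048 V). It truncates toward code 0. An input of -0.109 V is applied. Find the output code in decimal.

LSB = 4.096 V / 1024 = 4.000 mV.
Input sits at 484.750 steps above V_low.
So the output code is 484.

code 484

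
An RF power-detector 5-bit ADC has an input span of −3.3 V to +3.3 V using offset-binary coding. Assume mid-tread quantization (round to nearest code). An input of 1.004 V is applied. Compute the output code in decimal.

With 32 levels over 6.6 V, one step is 206.250 mV.
(1.004 − (−3.3)) / 0.20625 = 20.868 LSBs.
So the output code is 21.

code 21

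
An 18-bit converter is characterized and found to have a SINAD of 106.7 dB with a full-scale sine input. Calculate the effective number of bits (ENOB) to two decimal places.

ENOB = (SINAD − 1.76) / 6.02 = (106.7 − 1.76)/6.02 = 17.432.

17.43 bits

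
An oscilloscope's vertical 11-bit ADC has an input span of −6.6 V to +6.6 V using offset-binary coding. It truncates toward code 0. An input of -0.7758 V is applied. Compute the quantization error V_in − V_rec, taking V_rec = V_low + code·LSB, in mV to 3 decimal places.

4.083 mV

LSB = 13.2/2^11 = 6.445 mV.
(V_in − V_low)/LSB = (-0.7758 − (−6.6))/0.00644531 = 903.6335 → code 903 (floor).
Code 903 maps back to (−6.6) + 903×0.00644531 V = -0.77988281 V.
Error = -0.7758 − (−0.77988281) = 0.00408281 V = 4.083 mV.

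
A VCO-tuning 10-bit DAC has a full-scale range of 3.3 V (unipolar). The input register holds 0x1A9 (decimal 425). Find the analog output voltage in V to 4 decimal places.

1.3696 V

LSB = 3.3 V / 2^10 = 3.223 mV.
Code 0x1A9 = 425 decimal.
V_out = 0 + 425 × 0.00322266 V = 1.36963 V.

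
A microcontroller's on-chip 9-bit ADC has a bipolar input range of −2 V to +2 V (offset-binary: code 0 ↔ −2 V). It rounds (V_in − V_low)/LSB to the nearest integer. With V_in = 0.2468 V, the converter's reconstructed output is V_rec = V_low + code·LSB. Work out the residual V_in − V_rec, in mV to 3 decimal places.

-3.200 mV

LSB = 4/2^9 = 7.812 mV.
(V_in − V_low)/LSB = (0.2468 − (−2))/0.0078125 = 287.5904 → code 288 (round).
Code 288 maps back to (−2) + 288×0.0078125 V = 0.25 V.
Error = 0.2468 − 0.25 = -0.0032 V = -3.200 mV.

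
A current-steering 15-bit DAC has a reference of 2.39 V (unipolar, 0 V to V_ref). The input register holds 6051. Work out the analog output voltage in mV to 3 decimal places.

LSB = 2.39 V / 2^15 = 72.94 µV.
V_out = 0 + 6051 × 7.2937e-05 V = 0.441342 V.
= 441.342 mV.

441.342 mV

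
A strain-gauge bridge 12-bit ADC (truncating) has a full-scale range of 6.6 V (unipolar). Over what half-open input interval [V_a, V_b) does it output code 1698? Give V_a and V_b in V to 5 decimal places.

[2.73604 V, 2.73765 V)

LSB = 6.6/2^12 = 1.611 mV.
V_a = V_low + 1698·LSB = 2.73604 V; V_b = V_low + 1699·LSB = 2.73765 V.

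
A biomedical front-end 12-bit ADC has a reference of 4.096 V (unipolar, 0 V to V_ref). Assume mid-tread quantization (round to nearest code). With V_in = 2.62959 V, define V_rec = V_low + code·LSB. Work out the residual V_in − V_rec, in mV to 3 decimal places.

-0.410 mV

Step size: 4.096 V ÷ 2^12 = 1.000 mV.
(2.62959 − 0)/0.001 = 2629.5900; round gives code 2630.
Code 2630 maps back to 0 + 2630×0.001 V = 2.63 V.
V_in − V_rec = -0.00041 V = -0.410 mV.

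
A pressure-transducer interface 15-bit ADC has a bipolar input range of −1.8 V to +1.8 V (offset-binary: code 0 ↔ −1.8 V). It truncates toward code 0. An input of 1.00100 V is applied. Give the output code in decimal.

code 25495

LSB = 3.6 V / 32768 = 109.86 µV.
(V_in − V_low)/LSB = (1.00100 − (−1.8)) / 0.000109863 = 25495.324.
⌊·⌋(25495.324) = 25495.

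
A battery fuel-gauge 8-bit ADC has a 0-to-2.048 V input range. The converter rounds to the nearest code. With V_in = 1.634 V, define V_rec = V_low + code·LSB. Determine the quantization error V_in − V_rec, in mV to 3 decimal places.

2.000 mV

Step size: 2.048 V ÷ 2^8 = 8.000 mV.
(V_in − V_low)/LSB = (1.634 − 0)/0.008 = 204.2500 → code 204 (round).
Reconstructed: 1.632 V.
Error = 1.634 − 1.632 = 0.002 V = 2.000 mV.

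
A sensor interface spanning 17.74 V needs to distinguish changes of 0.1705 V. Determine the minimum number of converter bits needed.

7 bits

Number of steps required ≥ 17.74 V / 0.1705 V = 104.05.
Need 2^N ≥ 104.05; 2^6 = 64, 2^7 = 128.
Minimum N = 7.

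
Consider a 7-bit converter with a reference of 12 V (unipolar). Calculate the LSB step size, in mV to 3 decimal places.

93.750 mV

Full-scale span = 12 V.
LSB = 12 / 2^7 = 12 / 128 = 0.09375 V = 93.750 mV.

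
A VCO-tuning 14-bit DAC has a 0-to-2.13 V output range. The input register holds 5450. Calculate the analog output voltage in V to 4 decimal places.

0.7085 V

LSB = 2.13 V / 2^14 = 130.00 µV.
V_out = 0 + 5450 × 0.000130005 V = 0.708527 V.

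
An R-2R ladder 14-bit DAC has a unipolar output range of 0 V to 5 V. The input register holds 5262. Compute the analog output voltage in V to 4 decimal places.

1.6058 V

LSB = 5 V / 2^14 = 305.18 µV.
V_out = 0 + 5262 × 0.000305176 V = 1.60583 V.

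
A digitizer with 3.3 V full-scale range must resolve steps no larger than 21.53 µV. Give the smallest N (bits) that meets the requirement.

18 bits

Number of steps required ≥ 3.3 V / 21.53 µV = 153274.50.
Need 2^N ≥ 153274.50; 2^17 = 131072, 2^18 = 262144.
Minimum N = 18.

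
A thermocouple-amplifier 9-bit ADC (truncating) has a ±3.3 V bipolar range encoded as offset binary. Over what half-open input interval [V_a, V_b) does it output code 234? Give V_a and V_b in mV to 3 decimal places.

LSB = 6.6/2^9 = 12.891 mV.
V_a = V_low + 234·LSB = -0.283594 V; V_b = V_low + 235·LSB = -0.270703 V.

[-283.594 mV, -270.703 mV)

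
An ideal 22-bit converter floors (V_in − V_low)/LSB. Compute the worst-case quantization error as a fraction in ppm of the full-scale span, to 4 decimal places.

0.2384 ppm

Truncating → worst-case error = 1 LSB = V_FS/2^22, so 1e+06/4194304 = 0.238419 ppm of full scale.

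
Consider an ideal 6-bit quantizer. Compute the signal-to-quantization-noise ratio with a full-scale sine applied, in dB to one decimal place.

37.9 dB

SNR ≈ 6.02·N + 1.76 dB = 6.02·6 + 1.76 = 37.88 dB.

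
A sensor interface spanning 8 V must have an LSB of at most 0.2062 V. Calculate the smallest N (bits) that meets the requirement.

6 bits

Number of steps required ≥ 8 V / 0.2062 V = 38.80.
Need 2^N ≥ 38.80; 2^5 = 32, 2^6 = 64.
Minimum N = 6.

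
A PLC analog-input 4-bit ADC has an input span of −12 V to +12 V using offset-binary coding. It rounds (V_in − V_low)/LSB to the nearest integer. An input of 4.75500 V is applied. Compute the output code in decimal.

LSB = 24 V / 16 = 1.5000 V.
(V_in − V_low)/LSB = (4.75500 − (−12)) / 1.5 = 11.170.
So the output code is 11.

code 11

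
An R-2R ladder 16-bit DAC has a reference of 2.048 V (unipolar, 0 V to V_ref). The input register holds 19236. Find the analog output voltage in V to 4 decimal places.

LSB = 2.048 V / 2^16 = 31.25 µV.
V_out = 0 + 19236 × 3.125e-05 V = 0.601125 V.

0.6011 V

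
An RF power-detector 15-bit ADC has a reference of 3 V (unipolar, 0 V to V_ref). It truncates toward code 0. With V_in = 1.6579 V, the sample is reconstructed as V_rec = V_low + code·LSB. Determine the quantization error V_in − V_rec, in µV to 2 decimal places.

LSB = 3/2^15 = 91.55 µV.
(V_in − V_low)/LSB = (1.6579 − 0)/9.15527e-05 = 18108.6891 → code 18108 (floor).
Reconstructed: 1.6578369 V.
Difference: 6.30859e-05 V → 63.09 µV.

63.09 µV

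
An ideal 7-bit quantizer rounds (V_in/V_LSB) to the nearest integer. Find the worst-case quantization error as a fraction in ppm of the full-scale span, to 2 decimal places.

Rounding → worst-case error = ½ LSB = V_FS/2^8, so 1e+06/256 = 3906.25 ppm of full scale.

3906.25 ppm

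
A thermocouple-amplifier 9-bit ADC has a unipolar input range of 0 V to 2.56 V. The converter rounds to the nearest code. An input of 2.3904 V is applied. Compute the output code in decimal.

With 512 levels over 2.56 V, one step is 5.000 mV.
(2.3904 − 0) / 0.005 = 478.080 LSBs.
Round → code 478.

code 478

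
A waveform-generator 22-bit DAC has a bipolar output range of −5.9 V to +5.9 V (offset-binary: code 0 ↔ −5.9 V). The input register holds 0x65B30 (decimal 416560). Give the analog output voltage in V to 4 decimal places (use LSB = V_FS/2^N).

LSB = 11.8 V / 2^22 = 2.81 µV.
Code 0x65B30 = 416560 decimal.
V_out = (−5.9) + 416560 × 2.81334e-06 V = -4.72808 V.

-4.7281 V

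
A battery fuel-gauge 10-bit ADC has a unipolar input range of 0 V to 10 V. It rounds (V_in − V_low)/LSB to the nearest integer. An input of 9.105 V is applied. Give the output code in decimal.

code 932

With 1024 levels over 10 V, one step is 9.766 mV.
Input sits at 932.352 steps above V_low.
So the output code is 932.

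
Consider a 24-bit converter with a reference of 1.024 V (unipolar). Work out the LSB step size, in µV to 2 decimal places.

0.06 µV

Full-scale span = 1.024 V.
LSB = 1.024 / 2^24 = 1.024 / 16777216 = 6.10352e-08 V = 0.06 µV.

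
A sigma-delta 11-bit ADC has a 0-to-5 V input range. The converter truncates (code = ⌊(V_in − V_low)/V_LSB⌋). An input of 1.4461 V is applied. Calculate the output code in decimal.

Full-scale span = 5 V; LSB = 5/2^11 = 2.441 mV.
(1.4461 − 0) / 0.00244141 = 592.323 LSBs.
⌊·⌋(592.323) = 592.

code 592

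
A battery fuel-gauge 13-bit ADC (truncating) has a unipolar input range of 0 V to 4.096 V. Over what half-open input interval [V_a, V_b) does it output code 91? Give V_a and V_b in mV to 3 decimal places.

[45.500 mV, 46.000 mV)

LSB = 4.096/2^13 = 0.500 mV.
V_a = V_low + 91·LSB = 0.0455 V; V_b = V_low + 92·LSB = 0.046 V.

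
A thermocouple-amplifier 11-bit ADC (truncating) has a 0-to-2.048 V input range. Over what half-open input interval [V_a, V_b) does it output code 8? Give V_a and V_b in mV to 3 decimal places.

[8.000 mV, 9.000 mV)

LSB = 2.048/2^11 = 1.000 mV.
V_a = V_low + 8·LSB = 0.008 V; V_b = V_low + 9·LSB = 0.009 V.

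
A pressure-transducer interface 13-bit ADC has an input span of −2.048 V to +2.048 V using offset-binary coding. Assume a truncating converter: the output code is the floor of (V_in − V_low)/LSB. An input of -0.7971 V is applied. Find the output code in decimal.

LSB = 4.096 V / 8192 = 0.500 mV.
Input sits at 2501.800 steps above V_low.
Floor → code 2501.

code 2501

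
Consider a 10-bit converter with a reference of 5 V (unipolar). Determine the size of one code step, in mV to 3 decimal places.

4.883 mV

Full-scale span = 5 V.
LSB = 5 / 2^10 = 5 / 1024 = 0.00488281 V = 4.883 mV.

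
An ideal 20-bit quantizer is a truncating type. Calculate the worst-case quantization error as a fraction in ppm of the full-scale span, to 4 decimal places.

Truncating → worst-case error = 1 LSB = V_FS/2^20, so 1e+06/1048576 = 0.953674 ppm of full scale.

0.9537 ppm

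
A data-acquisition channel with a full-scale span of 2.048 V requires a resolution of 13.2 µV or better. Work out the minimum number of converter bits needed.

18 bits

Number of steps required ≥ 2.048 V / 13.2 µV = 155151.52.
Need 2^N ≥ 155151.52; 2^17 = 131072, 2^18 = 262144.
Minimum N = 18.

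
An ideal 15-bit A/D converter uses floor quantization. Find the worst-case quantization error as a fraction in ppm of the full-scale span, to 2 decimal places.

Truncating → worst-case error = 1 LSB = V_FS/2^15, so 1e+06/32768 = 30.5176 ppm of full scale.

30.52 ppm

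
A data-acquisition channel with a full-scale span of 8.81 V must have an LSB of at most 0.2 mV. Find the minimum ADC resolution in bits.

16 bits

Number of steps required ≥ 8.81 V / 0.2 mV = 44050.00.
Need 2^N ≥ 44050.00; 2^15 = 32768, 2^16 = 65536.
Minimum N = 16.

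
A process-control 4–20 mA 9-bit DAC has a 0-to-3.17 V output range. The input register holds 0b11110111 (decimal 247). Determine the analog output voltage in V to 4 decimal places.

1.5293 V

LSB = 3.17 V / 2^9 = 6.191 mV.
Code 0b11110111 = 247 decimal.
V_out = 0 + 247 × 0.00619141 V = 1.52928 V.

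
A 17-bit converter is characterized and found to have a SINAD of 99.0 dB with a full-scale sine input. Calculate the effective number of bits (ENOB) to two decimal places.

ENOB = (SINAD − 1.76) / 6.02 = (99.0 − 1.76)/6.02 = 16.153.

16.15 bits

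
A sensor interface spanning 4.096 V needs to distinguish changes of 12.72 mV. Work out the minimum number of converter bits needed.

Number of steps required ≥ 4.096 V / 12.72 mV = 322.01.
Need 2^N ≥ 322.01; 2^8 = 256, 2^9 = 512.
Minimum N = 9.

9 bits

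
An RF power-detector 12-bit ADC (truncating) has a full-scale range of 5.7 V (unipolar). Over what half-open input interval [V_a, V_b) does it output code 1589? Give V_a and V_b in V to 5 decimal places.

LSB = 5.7/2^12 = 1.392 mV.
V_a = V_low + 1589·LSB = 2.21125 V; V_b = V_low + 1590·LSB = 2.21265 V.

[2.21125 V, 2.21265 V)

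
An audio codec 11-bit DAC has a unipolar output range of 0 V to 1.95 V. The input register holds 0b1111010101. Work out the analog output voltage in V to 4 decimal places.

LSB = 1.95 V / 2^11 = 0.952 mV.
Code 0b1111010101 = 981 decimal.
V_out = 0 + 981 × 0.000952148 V = 0.934058 V.

0.9341 V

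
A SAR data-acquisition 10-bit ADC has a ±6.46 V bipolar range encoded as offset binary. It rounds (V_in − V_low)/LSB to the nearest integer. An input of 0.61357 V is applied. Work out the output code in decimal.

code 561

With 1024 levels over 12.92 V, one step is 12.617 mV.
Input sits at 560.630 steps above V_low.
So the output code is 561.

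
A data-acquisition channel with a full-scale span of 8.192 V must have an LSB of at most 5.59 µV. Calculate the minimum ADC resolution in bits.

Number of steps required ≥ 8.192 V / 5.59 µV = 1465474.06.
Need 2^N ≥ 1465474.06; 2^20 = 1048576, 2^21 = 2097152.
Minimum N = 21.

21 bits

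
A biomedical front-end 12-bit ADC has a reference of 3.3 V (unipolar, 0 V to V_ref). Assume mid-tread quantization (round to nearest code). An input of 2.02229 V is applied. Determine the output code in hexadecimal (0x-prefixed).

code 0x9CE (decimal 2510)

LSB = 3.3 V / 4096 = 0.806 mV.
Input sits at 2510.091 steps above V_low.
So the output code is 2510.
In hexadecimal (0x-prefixed): 0x9CE.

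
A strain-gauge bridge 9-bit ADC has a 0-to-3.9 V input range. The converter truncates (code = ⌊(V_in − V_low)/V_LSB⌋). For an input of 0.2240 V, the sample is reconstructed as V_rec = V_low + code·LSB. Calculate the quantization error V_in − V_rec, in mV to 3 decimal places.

Step size: 3.9 V ÷ 2^9 = 7.617 mV.
(V_in − V_low)/LSB = (0.2240 − 0)/0.00761719 = 29.4072 → code 29 (floor).
Code 29 maps back to 0 + 29×0.00761719 V = 0.22089844 V.
Difference: 0.00310156 V → 3.102 mV.

3.102 mV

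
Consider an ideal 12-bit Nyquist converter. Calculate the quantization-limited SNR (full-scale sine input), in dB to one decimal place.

74.0 dB

SNR ≈ 6.02·N + 1.76 dB = 6.02·12 + 1.76 = 74.00 dB.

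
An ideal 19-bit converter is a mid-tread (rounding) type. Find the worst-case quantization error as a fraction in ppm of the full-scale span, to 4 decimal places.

0.9537 ppm

Rounding → worst-case error = ½ LSB = V_FS/2^20, so 1e+06/1048576 = 0.953674 ppm of full scale.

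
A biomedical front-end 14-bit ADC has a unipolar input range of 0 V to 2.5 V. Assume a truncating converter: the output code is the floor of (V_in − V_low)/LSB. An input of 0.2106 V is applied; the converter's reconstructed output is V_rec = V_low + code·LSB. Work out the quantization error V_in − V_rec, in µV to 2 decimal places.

28.71 µV

LSB = 2.5/2^14 = 152.59 µV.
Scaled input = 1380.1882 LSBs, so code = 1380.
V_rec = 0 + 1380·0.000152588 = 0.21057129 V.
V_in − V_rec = 2.87109e-05 V = 28.71 µV.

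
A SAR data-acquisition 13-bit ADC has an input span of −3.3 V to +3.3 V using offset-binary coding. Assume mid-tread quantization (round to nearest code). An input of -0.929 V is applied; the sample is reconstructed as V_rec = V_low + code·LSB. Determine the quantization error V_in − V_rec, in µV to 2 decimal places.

-69.34 µV

One LSB is 6.6 V / 8192 = 0.806 mV.
Scaled input = 2942.9139 LSBs, so code = 2943.
V_rec = (−3.3) + 2943·0.000805664 = -0.92893066 V.
Error = -0.929 − (−0.92893066) = -6.93359e-05 V = -69.34 µV.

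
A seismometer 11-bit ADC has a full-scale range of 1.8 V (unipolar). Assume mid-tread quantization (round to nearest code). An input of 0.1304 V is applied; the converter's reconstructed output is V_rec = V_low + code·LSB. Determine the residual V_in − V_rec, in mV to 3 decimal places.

One LSB is 1.8 V / 2048 = 0.879 mV.
(0.1304 − 0)/0.000878906 = 148.3662; round gives code 148.
V_rec = 0 + 148·0.000878906 = 0.13007812 V.
V_in − V_rec = 0.000321875 V = 0.322 mV.

0.322 mV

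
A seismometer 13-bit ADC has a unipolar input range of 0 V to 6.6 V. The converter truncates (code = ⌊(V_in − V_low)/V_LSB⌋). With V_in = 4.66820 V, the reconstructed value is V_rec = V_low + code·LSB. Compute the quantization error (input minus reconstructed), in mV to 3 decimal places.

Step size: 6.6 V ÷ 2^13 = 0.806 mV.
(4.66820 − 0)/0.000805664 = 5794.2264; ⌊·⌋ gives code 5794.
Reconstructed: 4.6680176 V.
Error = 4.66820 − 4.6680176 = 0.000182422 V = 0.182 mV.

0.182 mV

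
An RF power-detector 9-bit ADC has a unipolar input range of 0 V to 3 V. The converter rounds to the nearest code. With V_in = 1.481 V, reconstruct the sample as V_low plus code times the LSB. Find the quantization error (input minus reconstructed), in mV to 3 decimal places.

-1.422 mV

Step size: 3 V ÷ 2^9 = 5.859 mV.
(V_in − V_low)/LSB = (1.481 − 0)/0.00585938 = 252.7573 → code 253 (round).
Code 253 maps back to 0 + 253×0.00585938 V = 1.4824219 V.
Error = 1.481 − 1.4824219 = -0.00142187 V = -1.422 mV.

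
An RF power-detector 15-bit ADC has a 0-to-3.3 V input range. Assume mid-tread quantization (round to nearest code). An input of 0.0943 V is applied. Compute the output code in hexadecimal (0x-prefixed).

Full-scale span = 3.3 V; LSB = 3.3/2^15 = 100.71 µV.
Input sits at 936.370 steps above V_low.
So the output code is 936.
In hexadecimal (0x-prefixed): 0x3A8.

code 0x3A8 (decimal 936)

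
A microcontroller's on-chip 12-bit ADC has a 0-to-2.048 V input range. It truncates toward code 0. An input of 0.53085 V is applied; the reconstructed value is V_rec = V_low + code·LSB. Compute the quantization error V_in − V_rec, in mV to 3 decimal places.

LSB = 2.048/2^12 = 0.500 mV.
(0.53085 − 0)/0.0005 = 1061.7000; ⌊·⌋ gives code 1061.
Code 1061 maps back to 0 + 1061×0.0005 V = 0.5305 V.
V_in − V_rec = 0.00035 V = 0.350 mV.

0.350 mV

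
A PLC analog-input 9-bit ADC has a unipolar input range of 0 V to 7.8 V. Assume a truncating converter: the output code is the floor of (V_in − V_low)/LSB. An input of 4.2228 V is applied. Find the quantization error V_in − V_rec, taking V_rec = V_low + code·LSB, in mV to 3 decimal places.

One LSB is 7.8 V / 512 = 15.234 mV.
(4.2228 − 0)/0.0152344 = 277.1889; ⌊·⌋ gives code 277.
V_rec = 0 + 277·0.0152344 = 4.2199219 V.
V_in − V_rec = 0.00287813 V = 2.878 mV.

2.878 mV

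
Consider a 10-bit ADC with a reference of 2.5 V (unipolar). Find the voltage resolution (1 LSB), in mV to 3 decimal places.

Full-scale span = 2.5 V.
LSB = 2.5 / 2^10 = 2.5 / 1024 = 0.00244141 V = 2.441 mV.

2.441 mV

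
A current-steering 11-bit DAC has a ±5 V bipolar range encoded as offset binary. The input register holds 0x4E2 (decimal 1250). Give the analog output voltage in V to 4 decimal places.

LSB = 10 V / 2^11 = 4.883 mV.
Code 0x4E2 = 1250 decimal.
V_out = (−5) + 1250 × 0.00488281 V = 1.10352 V.

1.1035 V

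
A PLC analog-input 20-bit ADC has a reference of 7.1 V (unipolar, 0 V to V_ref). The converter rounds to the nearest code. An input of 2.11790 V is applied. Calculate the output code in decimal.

LSB = 7.1 V / 1048576 = 6.77 µV.
Input sits at 312785.790 steps above V_low.
So the output code is 312786.

code 312786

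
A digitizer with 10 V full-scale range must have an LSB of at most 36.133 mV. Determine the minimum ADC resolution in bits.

Number of steps required ≥ 10 V / 36.133 mV = 276.76.
Need 2^N ≥ 276.76; 2^8 = 256, 2^9 = 512.
Minimum N = 9.

9 bits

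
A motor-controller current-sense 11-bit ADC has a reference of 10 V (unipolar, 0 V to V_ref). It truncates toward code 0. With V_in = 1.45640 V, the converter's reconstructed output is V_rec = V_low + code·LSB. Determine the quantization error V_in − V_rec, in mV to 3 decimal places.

Step size: 10 V ÷ 2^11 = 4.883 mV.
(V_in − V_low)/LSB = (1.45640 − 0)/0.00488281 = 298.2707 → code 298 (floor).
Reconstructed: 1.4550781 V.
V_in − V_rec = 0.00132187 V = 1.322 mV.

1.322 mV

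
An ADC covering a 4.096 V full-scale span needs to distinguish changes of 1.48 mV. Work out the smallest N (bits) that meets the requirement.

Number of steps required ≥ 4.096 V / 1.48 mV = 2767.57.
Need 2^N ≥ 2767.57; 2^11 = 2048, 2^12 = 4096.
Minimum N = 12.

12 bits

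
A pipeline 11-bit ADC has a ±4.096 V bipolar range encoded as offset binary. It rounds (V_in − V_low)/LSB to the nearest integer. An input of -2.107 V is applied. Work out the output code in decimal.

With 2048 levels over 8.192 V, one step is 4.000 mV.
(V_in − V_low)/LSB = (-2.107 − (−4.096)) / 0.004 = 497.250.
round(497.250) = 497.

code 497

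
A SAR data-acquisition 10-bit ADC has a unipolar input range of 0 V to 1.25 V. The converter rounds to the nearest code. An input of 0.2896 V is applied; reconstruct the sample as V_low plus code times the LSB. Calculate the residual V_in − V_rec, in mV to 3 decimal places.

0.293 mV

One LSB is 1.25 V / 1024 = 1.221 mV.
(0.2896 − 0)/0.0012207 = 237.2403; round gives code 237.
V_rec = 0 + 237·0.0012207 = 0.28930664 V.
Difference: 0.000293359 V → 0.293 mV.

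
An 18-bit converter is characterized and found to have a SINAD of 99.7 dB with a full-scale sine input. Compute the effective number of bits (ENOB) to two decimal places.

ENOB = (SINAD − 1.76) / 6.02 = (99.7 − 1.76)/6.02 = 16.269.

16.27 bits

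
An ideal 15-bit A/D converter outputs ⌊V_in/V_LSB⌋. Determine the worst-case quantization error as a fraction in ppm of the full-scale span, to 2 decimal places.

Truncating → worst-case error = 1 LSB = V_FS/2^15, so 1e+06/32768 = 30.5176 ppm of full scale.

30.52 ppm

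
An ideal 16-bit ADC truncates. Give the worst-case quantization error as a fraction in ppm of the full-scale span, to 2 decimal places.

15.26 ppm

Truncating → worst-case error = 1 LSB = V_FS/2^16, so 1e+06/65536 = 15.2588 ppm of full scale.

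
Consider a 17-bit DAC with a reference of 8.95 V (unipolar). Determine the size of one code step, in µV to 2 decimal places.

Full-scale span = 8.95 V.
LSB = 8.95 / 2^17 = 8.95 / 131072 = 6.82831e-05 V = 68.28 µV.

68.28 µV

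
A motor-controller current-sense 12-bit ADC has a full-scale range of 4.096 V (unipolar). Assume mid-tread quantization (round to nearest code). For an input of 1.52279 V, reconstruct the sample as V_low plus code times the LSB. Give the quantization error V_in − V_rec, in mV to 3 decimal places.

One LSB is 4.096 V / 4096 = 1.000 mV.
(V_in − V_low)/LSB = (1.52279 − 0)/0.001 = 1522.7900 → code 1523 (round).
V_rec = 0 + 1523·0.001 = 1.523 V.
Error = 1.52279 − 1.523 = -0.00021 V = -0.210 mV.

-0.210 mV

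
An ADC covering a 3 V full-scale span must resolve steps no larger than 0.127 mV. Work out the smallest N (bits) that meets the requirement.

15 bits

Number of steps required ≥ 3 V / 0.127 mV = 23622.05.
Need 2^N ≥ 23622.05; 2^14 = 16384, 2^15 = 32768.
Minimum N = 15.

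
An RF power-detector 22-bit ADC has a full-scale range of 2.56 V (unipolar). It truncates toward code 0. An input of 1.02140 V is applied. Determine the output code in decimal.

code 1673461

LSB = 2.56 V / 4194304 = 0.61 µV.
(V_in − V_low)/LSB = (1.02140 − 0) / 6.10352e-07 = 1673461.760.
Floor → code 1673461.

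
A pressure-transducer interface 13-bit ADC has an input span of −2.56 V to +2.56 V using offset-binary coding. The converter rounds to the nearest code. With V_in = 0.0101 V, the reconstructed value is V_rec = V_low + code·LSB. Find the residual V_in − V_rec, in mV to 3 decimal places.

One LSB is 5.12 V / 8192 = 0.625 mV.
Scaled input = 4112.1600 LSBs, so code = 4112.
Reconstructed: 0.01 V.
V_in − V_rec = 0.0001 V = 0.100 mV.

0.100 mV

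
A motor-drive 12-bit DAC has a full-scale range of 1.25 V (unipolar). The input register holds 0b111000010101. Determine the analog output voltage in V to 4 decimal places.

1.1002 V

LSB = 1.25 V / 2^12 = 305.18 µV.
Code 0b111000010101 = 3605 decimal.
V_out = 0 + 3605 × 0.000305176 V = 1.10016 V.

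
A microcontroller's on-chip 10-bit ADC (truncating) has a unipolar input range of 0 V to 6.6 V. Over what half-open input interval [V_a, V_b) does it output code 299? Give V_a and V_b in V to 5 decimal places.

[1.92715 V, 1.93359 V)

LSB = 6.6/2^10 = 6.445 mV.
V_a = V_low + 299·LSB = 1.92715 V; V_b = V_low + 300·LSB = 1.93359 V.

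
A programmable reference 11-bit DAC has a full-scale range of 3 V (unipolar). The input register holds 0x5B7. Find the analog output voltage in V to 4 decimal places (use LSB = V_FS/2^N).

2.1431 V

LSB = 3 V / 2^11 = 1.465 mV.
Code 0x5B7 = 1463 decimal.
V_out = 0 + 1463 × 0.00146484 V = 2.14307 V.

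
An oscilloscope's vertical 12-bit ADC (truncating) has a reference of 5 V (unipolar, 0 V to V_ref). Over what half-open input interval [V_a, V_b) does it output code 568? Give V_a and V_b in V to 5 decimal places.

[0.69336 V, 0.69458 V)

LSB = 5/2^12 = 1.221 mV.
V_a = V_low + 568·LSB = 0.693359 V; V_b = V_low + 569·LSB = 0.69458 V.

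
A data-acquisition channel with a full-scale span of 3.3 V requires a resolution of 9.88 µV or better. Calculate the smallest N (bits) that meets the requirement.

Number of steps required ≥ 3.3 V / 9.88 µV = 334008.10.
Need 2^N ≥ 334008.10; 2^18 = 262144, 2^19 = 524288.
Minimum N = 19.

19 bits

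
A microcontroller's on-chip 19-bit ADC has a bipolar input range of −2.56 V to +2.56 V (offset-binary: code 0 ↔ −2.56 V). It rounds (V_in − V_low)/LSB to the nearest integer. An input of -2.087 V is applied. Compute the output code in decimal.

code 48435

LSB = 5.12 V / 524288 = 9.77 µV.
(-2.087 − (−2.56)) / 9.76563e-06 = 48435.200 LSBs.
Round → code 48435.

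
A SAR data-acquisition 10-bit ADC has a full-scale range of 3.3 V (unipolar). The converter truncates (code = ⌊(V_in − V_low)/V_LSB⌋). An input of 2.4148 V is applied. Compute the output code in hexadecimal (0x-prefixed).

code 0x2ED (decimal 749)

With 1024 levels over 3.3 V, one step is 3.223 mV.
(2.4148 − 0) / 0.00322266 = 749.320 LSBs.
Floor → code 749.
In hexadecimal (0x-prefixed): 0x2ED.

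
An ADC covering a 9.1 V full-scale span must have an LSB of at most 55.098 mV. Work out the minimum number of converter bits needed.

8 bits

Number of steps required ≥ 9.1 V / 55.098 mV = 165.16.
Need 2^N ≥ 165.16; 2^7 = 128, 2^8 = 256.
Minimum N = 8.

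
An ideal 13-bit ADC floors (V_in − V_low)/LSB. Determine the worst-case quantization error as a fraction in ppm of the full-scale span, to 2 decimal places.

Truncating → worst-case error = 1 LSB = V_FS/2^13, so 1e+06/8192 = 122.07 ppm of full scale.

122.07 ppm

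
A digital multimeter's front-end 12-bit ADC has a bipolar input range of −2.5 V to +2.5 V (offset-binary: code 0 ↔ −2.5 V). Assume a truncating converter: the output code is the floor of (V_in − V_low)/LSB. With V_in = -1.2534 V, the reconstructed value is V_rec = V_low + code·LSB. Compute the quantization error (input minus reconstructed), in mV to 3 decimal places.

0.262 mV

LSB = 5/2^12 = 1.221 mV.
(-1.2534 − (−2.5))/0.0012207 = 1021.2147; ⌊·⌋ gives code 1021.
Reconstructed: -1.2536621 V.
Difference: 0.000262109 V → 0.262 mV.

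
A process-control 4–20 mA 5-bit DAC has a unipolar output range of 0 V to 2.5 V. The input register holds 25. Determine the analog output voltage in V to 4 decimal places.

1.9531 V

LSB = 2.5 V / 2^5 = 78.125 mV.
V_out = 0 + 25 × 0.078125 V = 1.95312 V.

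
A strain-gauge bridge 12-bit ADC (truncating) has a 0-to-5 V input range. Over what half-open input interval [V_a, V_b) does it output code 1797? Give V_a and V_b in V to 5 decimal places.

[2.19360 V, 2.19482 V)

LSB = 5/2^12 = 1.221 mV.
V_a = V_low + 1797·LSB = 2.1936 V; V_b = V_low + 1798·LSB = 2.19482 V.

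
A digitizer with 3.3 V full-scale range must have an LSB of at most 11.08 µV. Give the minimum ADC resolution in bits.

Number of steps required ≥ 3.3 V / 11.08 µV = 297833.94.
Need 2^N ≥ 297833.94; 2^18 = 262144, 2^19 = 524288.
Minimum N = 19.

19 bits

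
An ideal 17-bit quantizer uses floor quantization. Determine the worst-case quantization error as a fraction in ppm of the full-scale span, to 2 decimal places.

Truncating → worst-case error = 1 LSB = V_FS/2^17, so 1e+06/131072 = 7.62939 ppm of full scale.

7.63 ppm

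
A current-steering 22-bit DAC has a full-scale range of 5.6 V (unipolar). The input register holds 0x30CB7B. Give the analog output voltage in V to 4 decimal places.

LSB = 5.6 V / 2^22 = 1.34 µV.
Code 0x30CB7B = 3197819 decimal.
V_out = 0 + 3197819 × 1.33514e-06 V = 4.26955 V.

4.2695 V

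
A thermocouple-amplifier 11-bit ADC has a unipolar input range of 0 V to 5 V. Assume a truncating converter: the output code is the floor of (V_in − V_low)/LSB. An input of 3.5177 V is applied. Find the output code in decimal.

Full-scale span = 5 V; LSB = 5/2^11 = 2.441 mV.
(V_in − V_low)/LSB = (3.5177 − 0) / 0.00244141 = 1440.850.
⌊·⌋(1440.850) = 1440.

code 1440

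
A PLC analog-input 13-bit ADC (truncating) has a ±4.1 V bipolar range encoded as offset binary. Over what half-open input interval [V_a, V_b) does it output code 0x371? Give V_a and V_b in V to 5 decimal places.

LSB = 8.2/2^13 = 1.001 mV.
Code 0x371 = 881 decimal.
V_a = V_low + 881·LSB = -3.21814 V; V_b = V_low + 882·LSB = -3.21714 V.

[-3.21814 V, -3.21714 V)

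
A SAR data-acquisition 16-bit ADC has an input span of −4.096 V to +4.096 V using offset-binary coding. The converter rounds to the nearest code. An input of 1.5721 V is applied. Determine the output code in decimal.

LSB = 8.192 V / 65536 = 125.00 µV.
Input sits at 45344.800 steps above V_low.
round(45344.800) = 45345.

code 45345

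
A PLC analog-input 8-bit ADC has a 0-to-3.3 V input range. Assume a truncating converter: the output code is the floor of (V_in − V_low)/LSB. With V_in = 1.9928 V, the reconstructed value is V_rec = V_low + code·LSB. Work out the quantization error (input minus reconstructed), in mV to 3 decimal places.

One LSB is 3.3 V / 256 = 12.891 mV.
(V_in − V_low)/LSB = (1.9928 − 0)/0.0128906 = 154.5930 → code 154 (floor).
Code 154 maps back to 0 + 154×0.0128906 V = 1.9851562 V.
Difference: 0.00764375 V → 7.644 mV.

7.644 mV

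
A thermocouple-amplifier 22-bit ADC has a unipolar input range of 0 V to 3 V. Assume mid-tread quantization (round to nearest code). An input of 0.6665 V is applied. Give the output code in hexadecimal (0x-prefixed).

Full-scale span = 3 V; LSB = 3/2^22 = 0.72 µV.
Input sits at 931834.539 steps above V_low.
Round → code 931835.
In hexadecimal (0x-prefixed): 0xE37FB.

code 0xE37FB (decimal 931835)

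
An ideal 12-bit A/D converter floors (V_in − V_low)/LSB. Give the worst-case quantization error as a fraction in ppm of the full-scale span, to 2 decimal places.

244.14 ppm

Truncating → worst-case error = 1 LSB = V_FS/2^12, so 1e+06/4096 = 244.141 ppm of full scale.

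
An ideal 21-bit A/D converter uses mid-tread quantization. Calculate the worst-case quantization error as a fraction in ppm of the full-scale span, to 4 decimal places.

0.2384 ppm

Rounding → worst-case error = ½ LSB = V_FS/2^22, so 1e+06/4194304 = 0.238419 ppm of full scale.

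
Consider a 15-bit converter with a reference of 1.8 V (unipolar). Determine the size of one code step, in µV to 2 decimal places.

54.93 µV

Full-scale span = 1.8 V.
LSB = 1.8 / 2^15 = 1.8 / 32768 = 5.49316e-05 V = 54.93 µV.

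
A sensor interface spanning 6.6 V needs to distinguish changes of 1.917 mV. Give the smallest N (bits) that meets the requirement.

12 bits

Number of steps required ≥ 6.6 V / 1.917 mV = 3442.88.
Need 2^N ≥ 3442.88; 2^11 = 2048, 2^12 = 4096.
Minimum N = 12.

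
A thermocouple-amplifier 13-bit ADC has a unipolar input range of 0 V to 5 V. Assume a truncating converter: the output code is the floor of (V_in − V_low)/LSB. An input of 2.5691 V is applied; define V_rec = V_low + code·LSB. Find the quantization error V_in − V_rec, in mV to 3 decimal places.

LSB = 5/2^13 = 0.610 mV.
(V_in − V_low)/LSB = (2.5691 − 0)/0.000610352 = 4209.2134 → code 4209 (floor).
V_rec = 0 + 4209·0.000610352 = 2.5689697 V.
Difference: 0.000130273 V → 0.130 mV.

0.130 mV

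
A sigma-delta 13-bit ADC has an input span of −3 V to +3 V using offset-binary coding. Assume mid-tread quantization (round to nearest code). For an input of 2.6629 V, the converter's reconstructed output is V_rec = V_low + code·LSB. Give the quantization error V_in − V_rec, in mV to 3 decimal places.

-0.186 mV

One LSB is 6 V / 8192 = 0.732 mV.
Scaled input = 7731.7461 LSBs, so code = 7732.
Reconstructed: 2.6630859 V.
Difference: -0.000185938 V → -0.186 mV.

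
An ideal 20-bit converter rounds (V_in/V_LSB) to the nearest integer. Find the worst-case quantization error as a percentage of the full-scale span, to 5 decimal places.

0.00005 %

Rounding → worst-case error = ½ LSB = V_FS/2^21, so 100/2097152 = 4.76837e-05 % of full scale.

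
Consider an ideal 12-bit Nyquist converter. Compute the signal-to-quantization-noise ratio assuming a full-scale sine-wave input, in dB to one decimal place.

74.0 dB

SNR ≈ 6.02·N + 1.76 dB = 6.02·12 + 1.76 = 74.00 dB.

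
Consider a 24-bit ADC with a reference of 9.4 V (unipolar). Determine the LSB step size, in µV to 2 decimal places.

Full-scale span = 9.4 V.
LSB = 9.4 / 2^24 = 9.4 / 16777216 = 5.60284e-07 V = 0.56 µV.

0.56 µV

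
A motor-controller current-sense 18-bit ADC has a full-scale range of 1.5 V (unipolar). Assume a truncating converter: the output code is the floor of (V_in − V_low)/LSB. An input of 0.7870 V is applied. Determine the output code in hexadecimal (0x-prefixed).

Full-scale span = 1.5 V; LSB = 1.5/2^18 = 5.72 µV.
(V_in − V_low)/LSB = (0.7870 − 0) / 5.72205e-06 = 137538.219.
Floor → code 137538.
In hexadecimal (0x-prefixed): 0x21942.

code 0x21942 (decimal 137538)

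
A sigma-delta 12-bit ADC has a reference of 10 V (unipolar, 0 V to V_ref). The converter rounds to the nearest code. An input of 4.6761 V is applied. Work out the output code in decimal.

Full-scale span = 10 V; LSB = 10/2^12 = 2.441 mV.
(4.6761 − 0) / 0.00244141 = 1915.331 LSBs.
Round → code 1915.

code 1915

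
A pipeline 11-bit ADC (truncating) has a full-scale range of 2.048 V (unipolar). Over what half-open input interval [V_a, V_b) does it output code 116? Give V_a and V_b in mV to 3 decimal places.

LSB = 2.048/2^11 = 1.000 mV.
V_a = V_low + 116·LSB = 0.116 V; V_b = V_low + 117·LSB = 0.117 V.

[116.000 mV, 117.000 mV)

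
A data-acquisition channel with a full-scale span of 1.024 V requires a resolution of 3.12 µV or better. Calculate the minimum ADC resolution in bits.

19 bits

Number of steps required ≥ 1.024 V / 3.12 µV = 328205.13.
Need 2^N ≥ 328205.13; 2^18 = 262144, 2^19 = 524288.
Minimum N = 19.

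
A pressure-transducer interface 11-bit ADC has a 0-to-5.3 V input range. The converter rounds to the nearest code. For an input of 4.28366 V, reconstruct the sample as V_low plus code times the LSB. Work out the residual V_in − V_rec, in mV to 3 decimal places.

0.701 mV

One LSB is 5.3 V / 2048 = 2.588 mV.
Scaled input = 1655.2709 LSBs, so code = 1655.
Reconstructed: 4.282959 V.
Difference: 0.000701016 V → 0.701 mV.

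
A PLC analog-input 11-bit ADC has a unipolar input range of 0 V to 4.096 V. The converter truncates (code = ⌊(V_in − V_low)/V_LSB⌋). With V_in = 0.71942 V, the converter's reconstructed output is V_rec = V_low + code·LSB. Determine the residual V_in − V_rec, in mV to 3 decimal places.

1.420 mV

Step size: 4.096 V ÷ 2^11 = 2.000 mV.
(0.71942 − 0)/0.002 = 359.7100; ⌊·⌋ gives code 359.
V_rec = 0 + 359·0.002 = 0.718 V.
V_in − V_rec = 0.00142 V = 1.420 mV.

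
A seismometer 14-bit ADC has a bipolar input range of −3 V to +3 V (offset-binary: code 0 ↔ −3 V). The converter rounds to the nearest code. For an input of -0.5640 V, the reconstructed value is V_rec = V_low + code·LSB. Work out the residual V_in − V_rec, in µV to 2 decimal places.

Step size: 6 V ÷ 2^14 = 366.21 µV.
(V_in − V_low)/LSB = (-0.5640 − (−3))/0.000366211 = 6651.9040 → code 6652 (round).
Code 6652 maps back to (−3) + 6652×0.000366211 V = -0.56396484 V.
Error = -0.5640 − (−0.56396484) = -3.51562e-05 V = -35.16 µV.

-35.16 µV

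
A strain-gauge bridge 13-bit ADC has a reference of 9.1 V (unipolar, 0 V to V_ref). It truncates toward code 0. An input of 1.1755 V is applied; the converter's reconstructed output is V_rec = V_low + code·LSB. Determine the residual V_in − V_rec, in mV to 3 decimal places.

Step size: 9.1 V ÷ 2^13 = 1.111 mV.
Scaled input = 1058.2084 LSBs, so code = 1058.
Code 1058 maps back to 0 + 1058×0.00111084 V = 1.1752686 V.
Difference: 0.000231445 V → 0.231 mV.

0.231 mV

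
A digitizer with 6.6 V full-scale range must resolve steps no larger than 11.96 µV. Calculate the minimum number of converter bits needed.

Number of steps required ≥ 6.6 V / 11.96 µV = 551839.46.
Need 2^N ≥ 551839.46; 2^19 = 524288, 2^20 = 1048576.
Minimum N = 20.

20 bits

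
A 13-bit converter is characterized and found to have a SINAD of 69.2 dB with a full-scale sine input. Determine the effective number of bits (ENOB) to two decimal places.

11.20 bits

ENOB = (SINAD − 1.76) / 6.02 = (69.2 − 1.76)/6.02 = 11.203.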